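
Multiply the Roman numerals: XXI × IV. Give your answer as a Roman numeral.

XXI = 21
IV = 4
21 × 4 = 84

LXXXIV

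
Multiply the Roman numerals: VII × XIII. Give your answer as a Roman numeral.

VII = 7
XIII = 13
7 × 13 = 91

XCI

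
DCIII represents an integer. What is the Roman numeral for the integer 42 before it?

DCIII = 603
603 - 42 = 561

DLXI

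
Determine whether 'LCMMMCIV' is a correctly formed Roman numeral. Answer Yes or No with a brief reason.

'LCMMMCIV': Invalid subtractive combination: LC

No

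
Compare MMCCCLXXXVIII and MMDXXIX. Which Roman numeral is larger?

MMCCCLXXXVIII = 2388
MMDXXIX = 2529
2529 is larger

MMDXXIX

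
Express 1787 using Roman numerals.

Convert 1787 to Roman numerals:
  1787 contains 1×1000 (M)
  787 contains 1×500 (D)
  287 contains 2×100 (CC)
  87 contains 1×50 (L)
  37 contains 3×10 (XXX)
  7 contains 1×5 (V)
  2 contains 2×1 (II)

MDCCLXXXVII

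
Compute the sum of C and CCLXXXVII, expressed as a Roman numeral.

C = 100
CCLXXXVII = 287
100 + 287 = 387

CCCLXXXVII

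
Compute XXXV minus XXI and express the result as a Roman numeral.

XXXV = 35
XXI = 21
35 - 21 = 14

XIV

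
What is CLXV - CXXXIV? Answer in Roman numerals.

CLXV = 165
CXXXIV = 134
165 - 134 = 31

XXXI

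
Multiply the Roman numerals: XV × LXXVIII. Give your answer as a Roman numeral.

XV = 15
LXXVIII = 78
15 × 78 = 1170

MCLXX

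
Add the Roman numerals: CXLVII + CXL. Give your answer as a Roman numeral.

CXLVII = 147
CXL = 140
147 + 140 = 287

CCLXXXVII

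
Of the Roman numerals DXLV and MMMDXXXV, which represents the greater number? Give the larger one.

DXLV = 545
MMMDXXXV = 3535
3535 is larger

MMMDXXXV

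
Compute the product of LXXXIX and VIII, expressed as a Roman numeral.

LXXXIX = 89
VIII = 8
89 × 8 = 712

DCCXII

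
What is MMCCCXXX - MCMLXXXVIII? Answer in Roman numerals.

MMCCCXXX = 2330
MCMLXXXVIII = 1988
2330 - 1988 = 342

CCCXLII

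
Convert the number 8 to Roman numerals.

Convert 8 to Roman numerals:
  8 contains 1×5 (V)
  3 contains 3×1 (III)

VIII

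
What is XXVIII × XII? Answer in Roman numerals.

XXVIII = 28
XII = 12
28 × 12 = 336

CCCXXXVI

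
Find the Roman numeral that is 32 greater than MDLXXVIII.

MDLXXVIII = 1578
1578 + 32 = 1610

MDCX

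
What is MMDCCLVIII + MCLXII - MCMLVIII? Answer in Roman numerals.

MMDCCLVIII = 2758, MCLXII = 1162, MCMLVIII = 1958
2758 + 1162 = 3920
3920 - 1958 = 1962

MCMLXII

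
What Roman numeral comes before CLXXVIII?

CLXXVIII = 178, so the previous integer is 178 - 1 = 177

CLXXVII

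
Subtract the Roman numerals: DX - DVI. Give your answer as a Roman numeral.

DX = 510
DVI = 506
510 - 506 = 4

IV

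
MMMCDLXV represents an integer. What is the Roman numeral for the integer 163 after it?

MMMCDLXV = 3465
3465 + 163 = 3628

MMMDCXXVIII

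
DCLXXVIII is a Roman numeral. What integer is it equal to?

DCLXXVIII: D=500, C=100, L=50, X=10, X=10, V=5, I=1, I=1, I=1
500 + 100 + 50 + 10 + 10 + 5 + 1 + 1 + 1 = 678

678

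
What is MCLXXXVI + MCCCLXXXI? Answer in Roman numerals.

MCLXXXVI = 1186
MCCCLXXXI = 1381
1186 + 1381 = 2567

MMDLXVII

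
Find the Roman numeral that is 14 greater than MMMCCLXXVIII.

MMMCCLXXVIII = 3278
3278 + 14 = 3292

MMMCCXCII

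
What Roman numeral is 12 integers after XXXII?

XXXII = 32
32 + 12 = 44

XLIV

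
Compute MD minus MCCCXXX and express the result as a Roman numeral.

MD = 1500
MCCCXXX = 1330
1500 - 1330 = 170

CLXX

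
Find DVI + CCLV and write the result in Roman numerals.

DVI = 506
CCLV = 255
506 + 255 = 761

DCCLXI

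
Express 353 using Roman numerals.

Convert 353 to Roman numerals:
  353 contains 3×100 (CCC)
  53 contains 1×50 (L)
  3 contains 3×1 (III)

CCCLIII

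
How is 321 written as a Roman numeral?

Convert 321 to Roman numerals:
  321 contains 3×100 (CCC)
  21 contains 2×10 (XX)
  1 contains 1×1 (I)

CCCXXI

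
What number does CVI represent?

CVI: C=100, V=5, I=1
100 + 5 + 1 = 106

106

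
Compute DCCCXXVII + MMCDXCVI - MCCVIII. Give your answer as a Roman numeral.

DCCCXXVII = 827, MMCDXCVI = 2496, MCCVIII = 1208
827 + 2496 = 3323
3323 - 1208 = 2115

MMCXV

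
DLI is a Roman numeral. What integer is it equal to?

DLI: D=500, L=50, I=1
500 + 50 + 1 = 551

551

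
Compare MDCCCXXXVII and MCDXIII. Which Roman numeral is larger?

MDCCCXXXVII = 1837
MCDXIII = 1413
1837 is larger

MDCCCXXXVII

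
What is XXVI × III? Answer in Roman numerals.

XXVI = 26
III = 3
26 × 3 = 78

LXXVIII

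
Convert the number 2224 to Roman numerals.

Convert 2224 to Roman numerals:
  2224 contains 2×1000 (MM)
  224 contains 2×100 (CC)
  24 contains 2×10 (XX)
  4 contains 1×4 (IV)

MMCCXXIV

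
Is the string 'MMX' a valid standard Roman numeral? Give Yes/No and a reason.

'MMX': Check the rules: uses only the symbols I, V, X, L, C, D, M; no symbol is repeated more than three times in a row; V, L and D each appear at most once; no smaller symbol precedes a larger one (values never increase from left to right). Value: M (1000) + M (1000) + X (10) = 2010. So it is a valid standard Roman numeral.

Yes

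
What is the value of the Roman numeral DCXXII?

DCXXII: D=500, C=100, X=10, X=10, I=1, I=1
500 + 100 + 10 + 10 + 1 + 1 = 622

622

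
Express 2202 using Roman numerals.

Convert 2202 to Roman numerals:
  2202 contains 2×1000 (MM)
  202 contains 2×100 (CC)
  2 contains 2×1 (II)

MMCCII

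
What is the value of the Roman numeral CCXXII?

CCXXII: C=100, C=100, X=10, X=10, I=1, I=1
100 + 100 + 10 + 10 + 1 + 1 = 222

222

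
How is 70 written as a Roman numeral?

Convert 70 to Roman numerals:
  70 contains 1×50 (L)
  20 contains 2×10 (XX)

LXX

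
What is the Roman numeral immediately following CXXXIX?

CXXXIX = 139, so the next integer is 139 + 1 = 140

CXL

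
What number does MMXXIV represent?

MMXXIV: M=1000, M=1000, X=10, X=10, IV=4
1000 + 1000 + 10 + 10 + 4 = 2024

2024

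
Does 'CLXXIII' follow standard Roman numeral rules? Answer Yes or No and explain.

'CLXXIII': Check the rules: uses only the symbols I, V, X, L, C, D, M; no symbol is repeated more than three times in a row; V, L and D each appear at most once; no smaller symbol precedes a larger one (values never increase from left to right). Value: C (100) + L (50) + X (10) + X (10) + I (1) + I (1) + I (1) = 173. So it is a valid standard Roman numeral.

Yes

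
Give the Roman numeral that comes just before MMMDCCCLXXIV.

MMMDCCCLXXIV = 3874; previous is 3873

MMMDCCCLXXIII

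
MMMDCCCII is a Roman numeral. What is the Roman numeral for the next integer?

MMMDCCCII = 3802; next is 3803

MMMDCCCIII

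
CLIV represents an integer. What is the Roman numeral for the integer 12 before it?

CLIV = 154
154 - 12 = 142

CXLII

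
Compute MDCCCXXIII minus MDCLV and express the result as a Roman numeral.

MDCCCXXIII = 1823
MDCLV = 1655
1823 - 1655 = 168

CLXVIII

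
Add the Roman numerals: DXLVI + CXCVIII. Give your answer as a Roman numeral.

DXLVI = 546
CXCVIII = 198
546 + 198 = 744

DCCXLIV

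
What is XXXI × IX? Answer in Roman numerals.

XXXI = 31
IX = 9
31 × 9 = 279

CCLXXIX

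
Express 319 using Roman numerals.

Convert 319 to Roman numerals:
  319 contains 3×100 (CCC)
  19 contains 1×10 (X)
  9 contains 1×9 (IX)

CCCXIX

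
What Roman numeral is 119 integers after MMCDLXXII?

MMCDLXXII = 2472
2472 + 119 = 2591

MMDXCI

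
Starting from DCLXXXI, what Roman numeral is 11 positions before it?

DCLXXXI = 681
681 - 11 = 670

DCLXX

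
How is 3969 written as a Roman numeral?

Convert 3969 to Roman numerals:
  3969 contains 3×1000 (MMM)
  969 contains 1×900 (CM)
  69 contains 1×50 (L)
  19 contains 1×10 (X)
  9 contains 1×9 (IX)

MMMCMLXIX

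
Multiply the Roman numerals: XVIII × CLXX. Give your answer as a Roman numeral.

XVIII = 18
CLXX = 170
18 × 170 = 3060

MMMLX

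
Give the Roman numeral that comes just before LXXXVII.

LXXXVII = 87; previous is 86

LXXXVI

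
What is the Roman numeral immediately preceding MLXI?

MLXI = 1061, so the previous integer is 1061 - 1 = 1060

MLX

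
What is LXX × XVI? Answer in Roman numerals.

LXX = 70
XVI = 16
70 × 16 = 1120

MCXX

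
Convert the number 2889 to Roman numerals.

Convert 2889 to Roman numerals:
  2889 contains 2×1000 (MM)
  889 contains 1×500 (D)
  389 contains 3×100 (CCC)
  89 contains 1×50 (L)
  39 contains 3×10 (XXX)
  9 contains 1×9 (IX)

MMDCCCLXXXIX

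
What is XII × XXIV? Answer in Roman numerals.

XII = 12
XXIV = 24
12 × 24 = 288

CCLXXXVIII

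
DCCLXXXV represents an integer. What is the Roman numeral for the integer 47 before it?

DCCLXXXV = 785
785 - 47 = 738

DCCXXXVIII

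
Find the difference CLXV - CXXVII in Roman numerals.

CLXV = 165
CXXVII = 127
165 - 127 = 38

XXXVIII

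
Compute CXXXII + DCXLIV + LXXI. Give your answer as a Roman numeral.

CXXXII = 132, DCXLIV = 644, LXXI = 71
132 + 644 = 776
776 + 71 = 847

DCCCXLVII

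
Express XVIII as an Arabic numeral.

XVIII: X=10, V=5, I=1, I=1, I=1
10 + 5 + 1 + 1 + 1 = 18

18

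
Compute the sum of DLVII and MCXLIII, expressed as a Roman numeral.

DLVII = 557
MCXLIII = 1143
557 + 1143 = 1700

MDCC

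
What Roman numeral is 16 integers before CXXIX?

CXXIX = 129
129 - 16 = 113

CXIII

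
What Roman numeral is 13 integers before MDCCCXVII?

MDCCCXVII = 1817
1817 - 13 = 1804

MDCCCIV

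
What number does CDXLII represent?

CDXLII: CD=400, XL=40, I=1, I=1
400 + 40 + 1 + 1 = 442

442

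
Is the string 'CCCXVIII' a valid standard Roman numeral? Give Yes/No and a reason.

'CCCXVIII': Check the rules: uses only the symbols I, V, X, L, C, D, M; no symbol is repeated more than three times in a row; V, L and D each appear at most once; no smaller symbol precedes a larger one (values never increase from left to right). Value: C (100) + C (100) + C (100) + X (10) + V (5) + I (1) + I (1) + I (1) = 318. So it is a valid standard Roman numeral.

Yes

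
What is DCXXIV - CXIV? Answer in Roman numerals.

DCXXIV = 624
CXIV = 114
624 - 114 = 510

DX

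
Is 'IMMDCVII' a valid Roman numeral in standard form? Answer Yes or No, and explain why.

'IMMDCVII': Invalid subtractive combination: IM

No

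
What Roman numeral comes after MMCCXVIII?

MMCCXVIII = 2218, so the next integer is 2218 + 1 = 2219

MMCCXIX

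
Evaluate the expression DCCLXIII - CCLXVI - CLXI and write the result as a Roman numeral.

DCCLXIII = 763, CCLXVI = 266, CLXI = 161
763 - 266 = 497
497 - 161 = 336

CCCXXXVI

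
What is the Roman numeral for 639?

Convert 639 to Roman numerals:
  639 contains 1×500 (D)
  139 contains 1×100 (C)
  39 contains 3×10 (XXX)
  9 contains 1×9 (IX)

DCXXXIX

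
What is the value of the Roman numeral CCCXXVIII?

CCCXXVIII: C=100, C=100, C=100, X=10, X=10, V=5, I=1, I=1, I=1
100 + 100 + 100 + 10 + 10 + 5 + 1 + 1 + 1 = 328

328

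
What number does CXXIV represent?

CXXIV: C=100, X=10, X=10, IV=4
100 + 10 + 10 + 4 = 124

124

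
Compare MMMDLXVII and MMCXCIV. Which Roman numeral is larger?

MMMDLXVII = 3567
MMCXCIV = 2194
3567 is larger

MMMDLXVII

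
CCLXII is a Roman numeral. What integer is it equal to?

CCLXII: C=100, C=100, L=50, X=10, I=1, I=1
100 + 100 + 50 + 10 + 1 + 1 = 262

262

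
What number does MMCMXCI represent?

MMCMXCI: M=1000, M=1000, CM=900, XC=90, I=1
1000 + 1000 + 900 + 90 + 1 = 2991

2991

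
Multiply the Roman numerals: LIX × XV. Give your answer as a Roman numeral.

LIX = 59
XV = 15
59 × 15 = 885

DCCCLXXXV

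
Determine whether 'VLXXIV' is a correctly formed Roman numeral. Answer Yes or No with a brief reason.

'VLXXIV': V should not appear more than once

No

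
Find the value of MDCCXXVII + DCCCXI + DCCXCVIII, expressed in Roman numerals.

MDCCXXVII = 1727, DCCCXI = 811, DCCXCVIII = 798
1727 + 811 = 2538
2538 + 798 = 3336

MMMCCCXXXVI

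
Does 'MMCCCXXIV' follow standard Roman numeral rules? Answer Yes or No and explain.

'MMCCCXXIV': Check the rules: uses only the symbols I, V, X, L, C, D, M; no symbol is repeated more than three times in a row; V, L and D each appear at most once; the only place a smaller symbol precedes a larger one is the allowed subtractive pair IV, the symbol right after such a pair (if any) is smaller than the pair's first symbol, and otherwise the values never increase from left to right. Value: M (1000) + M (1000) + C (100) + C (100) + C (100) + X (10) + X (10) + IV (4) = 2324. So it is a valid standard Roman numeral.

Yes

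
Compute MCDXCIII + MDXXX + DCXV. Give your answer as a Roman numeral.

MCDXCIII = 1493, MDXXX = 1530, DCXV = 615
1493 + 1530 = 3023
3023 + 615 = 3638

MMMDCXXXVIII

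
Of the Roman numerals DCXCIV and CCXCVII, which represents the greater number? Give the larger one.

DCXCIV = 694
CCXCVII = 297
694 is larger

DCXCIV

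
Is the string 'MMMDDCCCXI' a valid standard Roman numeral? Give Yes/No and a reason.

'MMMDDCCCXI': D should not appear more than once

No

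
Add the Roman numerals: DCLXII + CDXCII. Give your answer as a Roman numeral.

DCLXII = 662
CDXCII = 492
662 + 492 = 1154

MCLIV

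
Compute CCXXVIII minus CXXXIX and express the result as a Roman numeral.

CCXXVIII = 228
CXXXIX = 139
228 - 139 = 89

LXXXIX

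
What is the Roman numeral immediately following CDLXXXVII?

CDLXXXVII = 487, so the next integer is 487 + 1 = 488

CDLXXXVIII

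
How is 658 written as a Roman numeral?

Convert 658 to Roman numerals:
  658 contains 1×500 (D)
  158 contains 1×100 (C)
  58 contains 1×50 (L)
  8 contains 1×5 (V)
  3 contains 3×1 (III)

DCLVIII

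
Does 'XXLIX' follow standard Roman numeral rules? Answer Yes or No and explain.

'XXLIX': X (position 1) comes before the larger symbol L (position 3) without being directly in front of it as a subtractive pair; apart from IV, IX, XL, XC, CD and CM, symbols must go from largest to smallest

No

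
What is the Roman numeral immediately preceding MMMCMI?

MMMCMI = 3901, so the previous integer is 3901 - 1 = 3900

MMMCM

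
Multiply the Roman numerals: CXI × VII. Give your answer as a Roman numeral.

CXI = 111
VII = 7
111 × 7 = 777

DCCLXXVII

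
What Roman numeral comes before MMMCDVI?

MMMCDVI = 3406; previous is 3405

MMMCDV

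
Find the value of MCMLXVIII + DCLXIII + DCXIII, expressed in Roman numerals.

MCMLXVIII = 1968, DCLXIII = 663, DCXIII = 613
1968 + 663 = 2631
2631 + 613 = 3244

MMMCCXLIV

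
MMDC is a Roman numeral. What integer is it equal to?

MMDC: M=1000, M=1000, D=500, C=100
1000 + 1000 + 500 + 100 = 2600

2600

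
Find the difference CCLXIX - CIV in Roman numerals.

CCLXIX = 269
CIV = 104
269 - 104 = 165

CLXV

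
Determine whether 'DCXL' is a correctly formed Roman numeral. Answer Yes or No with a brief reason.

'DCXL': Check the rules: uses only the symbols I, V, X, L, C, D, M; no symbol is repeated more than three times in a row; V, L and D each appear at most once; the only place a smaller symbol precedes a larger one is the allowed subtractive pair XL, the symbol right after such a pair (if any) is smaller than the pair's first symbol, and otherwise the values never increase from left to right. Value: D (500) + C (100) + XL (40) = 640. So it is a valid standard Roman numeral.

Yes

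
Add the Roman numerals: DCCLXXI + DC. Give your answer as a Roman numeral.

DCCLXXI = 771
DC = 600
771 + 600 = 1371

MCCCLXXI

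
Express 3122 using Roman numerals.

Convert 3122 to Roman numerals:
  3122 contains 3×1000 (MMM)
  122 contains 1×100 (C)
  22 contains 2×10 (XX)
  2 contains 2×1 (II)

MMMCXXII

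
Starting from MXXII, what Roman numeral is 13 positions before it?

MXXII = 1022
1022 - 13 = 1009

MIX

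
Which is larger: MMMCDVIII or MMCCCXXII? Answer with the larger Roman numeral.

MMMCDVIII = 3408
MMCCCXXII = 2322
3408 is larger

MMMCDVIII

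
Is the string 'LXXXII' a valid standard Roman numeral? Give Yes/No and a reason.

'LXXXII': Check the rules: uses only the symbols I, V, X, L, C, D, M; no symbol is repeated more than three times in a row; V, L and D each appear at most once; no smaller symbol precedes a larger one (values never increase from left to right). Value: L (50) + X (10) + X (10) + X (10) + I (1) + I (1) = 82. So it is a valid standard Roman numeral.

Yes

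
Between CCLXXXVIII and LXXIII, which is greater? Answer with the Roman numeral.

CCLXXXVIII = 288
LXXIII = 73
288 is larger

CCLXXXVIII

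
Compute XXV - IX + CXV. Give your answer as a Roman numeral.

XXV = 25, IX = 9, CXV = 115
25 - 9 = 16
16 + 115 = 131

CXXXI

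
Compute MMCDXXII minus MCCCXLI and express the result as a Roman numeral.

MMCDXXII = 2422
MCCCXLI = 1341
2422 - 1341 = 1081

MLXXXI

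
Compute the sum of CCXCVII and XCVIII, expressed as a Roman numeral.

CCXCVII = 297
XCVIII = 98
297 + 98 = 395

CCCXCV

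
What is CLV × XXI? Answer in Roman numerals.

CLV = 155
XXI = 21
155 × 21 = 3255

MMMCCLV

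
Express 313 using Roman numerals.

Convert 313 to Roman numerals:
  313 contains 3×100 (CCC)
  13 contains 1×10 (X)
  3 contains 3×1 (III)

CCCXIII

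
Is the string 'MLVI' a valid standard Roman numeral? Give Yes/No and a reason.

'MLVI': Check the rules: uses only the symbols I, V, X, L, C, D, M; no symbol is repeated more than three times in a row; V, L and D each appear at most once; no smaller symbol precedes a larger one (values never increase from left to right). Value: M (1000) + L (50) + V (5) + I (1) = 1056. So it is a valid standard Roman numeral.

Yes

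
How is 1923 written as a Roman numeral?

Convert 1923 to Roman numerals:
  1923 contains 1×1000 (M)
  923 contains 1×900 (CM)
  23 contains 2×10 (XX)
  3 contains 3×1 (III)

MCMXXIII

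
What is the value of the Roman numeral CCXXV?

CCXXV: C=100, C=100, X=10, X=10, V=5
100 + 100 + 10 + 10 + 5 = 225

225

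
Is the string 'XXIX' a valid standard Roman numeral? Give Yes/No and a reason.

'XXIX': Check the rules: uses only the symbols I, V, X, L, C, D, M; no symbol is repeated more than three times in a row; V, L and D each appear at most once; the only place a smaller symbol precedes a larger one is the allowed subtractive pair IX, the symbol right after such a pair (if any) is smaller than the pair's first symbol, and otherwise the values never increase from left to right. Value: X (10) + X (10) + IX (9) = 29. So it is a valid standard Roman numeral.

Yes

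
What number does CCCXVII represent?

CCCXVII: C=100, C=100, C=100, X=10, V=5, I=1, I=1
100 + 100 + 100 + 10 + 5 + 1 + 1 = 317

317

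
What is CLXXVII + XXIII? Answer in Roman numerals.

CLXXVII = 177
XXIII = 23
177 + 23 = 200

CC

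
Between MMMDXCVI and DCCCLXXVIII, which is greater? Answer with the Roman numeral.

MMMDXCVI = 3596
DCCCLXXVIII = 878
3596 is larger

MMMDXCVI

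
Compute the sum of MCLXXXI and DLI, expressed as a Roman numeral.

MCLXXXI = 1181
DLI = 551
1181 + 551 = 1732

MDCCXXXII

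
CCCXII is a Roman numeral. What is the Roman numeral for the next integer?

CCCXII = 312, so the next integer is 312 + 1 = 313

CCCXIII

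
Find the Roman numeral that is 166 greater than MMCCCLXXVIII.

MMCCCLXXVIII = 2378
2378 + 166 = 2544

MMDXLIV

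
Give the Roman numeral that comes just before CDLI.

CDLI = 451, so the previous integer is 451 - 1 = 450

CDL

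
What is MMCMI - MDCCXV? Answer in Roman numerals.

MMCMI = 2901
MDCCXV = 1715
2901 - 1715 = 1186

MCLXXXVI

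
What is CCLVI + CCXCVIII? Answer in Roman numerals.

CCLVI = 256
CCXCVIII = 298
256 + 298 = 554

DLIV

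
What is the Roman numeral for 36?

Convert 36 to Roman numerals:
  36 contains 3×10 (XXX)
  6 contains 1×5 (V)
  1 contains 1×1 (I)

XXXVI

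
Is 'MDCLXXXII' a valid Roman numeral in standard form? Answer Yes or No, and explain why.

'MDCLXXXII': Check the rules: uses only the symbols I, V, X, L, C, D, M; no symbol is repeated more than three times in a row; V, L and D each appear at most once; no smaller symbol precedes a larger one (values never increase from left to right). Value: M (1000) + D (500) + C (100) + L (50) + X (10) + X (10) + X (10) + I (1) + I (1) = 1682. So it is a valid standard Roman numeral.

Yes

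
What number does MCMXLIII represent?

MCMXLIII: M=1000, CM=900, XL=40, I=1, I=1, I=1
1000 + 900 + 40 + 1 + 1 + 1 = 1943

1943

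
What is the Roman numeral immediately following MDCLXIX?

MDCLXIX = 1669, so the next integer is 1669 + 1 = 1670

MDCLXX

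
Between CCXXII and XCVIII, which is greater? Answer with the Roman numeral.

CCXXII = 222
XCVIII = 98
222 is larger

CCXXII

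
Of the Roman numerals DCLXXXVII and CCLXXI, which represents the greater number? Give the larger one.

DCLXXXVII = 687
CCLXXI = 271
687 is larger

DCLXXXVII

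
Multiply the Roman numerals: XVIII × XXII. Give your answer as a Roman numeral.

XVIII = 18
XXII = 22
18 × 22 = 396

CCCXCVI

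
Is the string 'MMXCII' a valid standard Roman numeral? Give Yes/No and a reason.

'MMXCII': Check the rules: uses only the symbols I, V, X, L, C, D, M; no symbol is repeated more than three times in a row; V, L and D each appear at most once; the only place a smaller symbol precedes a larger one is the allowed subtractive pair XC, the symbol right after such a pair (if any) is smaller than the pair's first symbol, and otherwise the values never increase from left to right. Value: M (1000) + M (1000) + XC (90) + I (1) + I (1) = 2092. So it is a valid standard Roman numeral.

Yes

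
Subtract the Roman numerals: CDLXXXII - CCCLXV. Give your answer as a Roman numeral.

CDLXXXII = 482
CCCLXV = 365
482 - 365 = 117

CXVII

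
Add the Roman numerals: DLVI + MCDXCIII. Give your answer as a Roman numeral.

DLVI = 556
MCDXCIII = 1493
556 + 1493 = 2049

MMXLIX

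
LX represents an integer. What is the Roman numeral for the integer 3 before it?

LX = 60
60 - 3 = 57

LVII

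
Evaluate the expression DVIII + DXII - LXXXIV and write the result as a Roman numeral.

DVIII = 508, DXII = 512, LXXXIV = 84
508 + 512 = 1020
1020 - 84 = 936

CMXXXVI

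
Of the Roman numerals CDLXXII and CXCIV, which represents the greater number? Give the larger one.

CDLXXII = 472
CXCIV = 194
472 is larger

CDLXXII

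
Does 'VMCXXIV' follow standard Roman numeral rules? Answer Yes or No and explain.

'VMCXXIV': V should not appear more than once

No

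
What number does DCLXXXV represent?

DCLXXXV: D=500, C=100, L=50, X=10, X=10, X=10, V=5
500 + 100 + 50 + 10 + 10 + 10 + 5 = 685

685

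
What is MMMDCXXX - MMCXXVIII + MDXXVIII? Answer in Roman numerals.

MMMDCXXX = 3630, MMCXXVIII = 2128, MDXXVIII = 1528
3630 - 2128 = 1502
1502 + 1528 = 3030

MMMXXX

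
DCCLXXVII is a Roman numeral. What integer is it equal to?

DCCLXXVII: D=500, C=100, C=100, L=50, X=10, X=10, V=5, I=1, I=1
500 + 100 + 100 + 50 + 10 + 10 + 5 + 1 + 1 = 777

777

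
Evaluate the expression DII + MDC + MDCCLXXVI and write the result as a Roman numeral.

DII = 502, MDC = 1600, MDCCLXXVI = 1776
502 + 1600 = 2102
2102 + 1776 = 3878

MMMDCCCLXXVIII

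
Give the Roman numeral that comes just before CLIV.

CLIV = 154, so the previous integer is 154 - 1 = 153

CLIII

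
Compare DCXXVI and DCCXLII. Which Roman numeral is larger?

DCXXVI = 626
DCCXLII = 742
742 is larger

DCCXLII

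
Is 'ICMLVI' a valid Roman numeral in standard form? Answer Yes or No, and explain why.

'ICMLVI': Invalid subtractive combination: IC

No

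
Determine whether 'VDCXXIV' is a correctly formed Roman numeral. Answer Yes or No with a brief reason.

'VDCXXIV': V should not appear more than once

No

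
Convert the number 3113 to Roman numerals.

Convert 3113 to Roman numerals:
  3113 contains 3×1000 (MMM)
  113 contains 1×100 (C)
  13 contains 1×10 (X)
  3 contains 3×1 (III)

MMMCXIII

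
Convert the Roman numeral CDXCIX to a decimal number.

CDXCIX: CD=400, XC=90, IX=9
400 + 90 + 9 = 499

499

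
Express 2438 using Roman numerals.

Convert 2438 to Roman numerals:
  2438 contains 2×1000 (MM)
  438 contains 1×400 (CD)
  38 contains 3×10 (XXX)
  8 contains 1×5 (V)
  3 contains 3×1 (III)

MMCDXXXVIII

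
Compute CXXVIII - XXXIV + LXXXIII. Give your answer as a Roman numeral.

CXXVIII = 128, XXXIV = 34, LXXXIII = 83
128 - 34 = 94
94 + 83 = 177

CLXXVII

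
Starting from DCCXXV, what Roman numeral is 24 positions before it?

DCCXXV = 725
725 - 24 = 701

DCCI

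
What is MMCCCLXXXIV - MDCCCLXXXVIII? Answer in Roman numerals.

MMCCCLXXXIV = 2384
MDCCCLXXXVIII = 1888
2384 - 1888 = 496

CDXCVI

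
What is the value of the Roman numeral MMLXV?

MMLXV: M=1000, M=1000, L=50, X=10, V=5
1000 + 1000 + 50 + 10 + 5 = 2065

2065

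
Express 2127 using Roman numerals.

Convert 2127 to Roman numerals:
  2127 contains 2×1000 (MM)
  127 contains 1×100 (C)
  27 contains 2×10 (XX)
  7 contains 1×5 (V)
  2 contains 2×1 (II)

MMCXXVII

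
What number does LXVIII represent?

LXVIII: L=50, X=10, V=5, I=1, I=1, I=1
50 + 10 + 5 + 1 + 1 + 1 = 68

68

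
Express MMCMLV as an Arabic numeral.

MMCMLV: M=1000, M=1000, CM=900, L=50, V=5
1000 + 1000 + 900 + 50 + 5 = 2955

2955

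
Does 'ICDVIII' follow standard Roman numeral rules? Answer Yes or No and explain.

'ICDVIII': Invalid subtractive combination: IC

No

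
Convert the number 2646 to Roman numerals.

Convert 2646 to Roman numerals:
  2646 contains 2×1000 (MM)
  646 contains 1×500 (D)
  146 contains 1×100 (C)
  46 contains 1×40 (XL)
  6 contains 1×5 (V)
  1 contains 1×1 (I)

MMDCXLVI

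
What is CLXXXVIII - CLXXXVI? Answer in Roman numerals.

CLXXXVIII = 188
CLXXXVI = 186
188 - 186 = 2

II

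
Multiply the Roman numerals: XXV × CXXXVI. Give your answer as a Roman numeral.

XXV = 25
CXXXVI = 136
25 × 136 = 3400

MMMCD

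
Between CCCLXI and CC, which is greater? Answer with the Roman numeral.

CCCLXI = 361
CC = 200
361 is larger

CCCLXI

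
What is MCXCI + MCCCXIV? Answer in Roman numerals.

MCXCI = 1191
MCCCXIV = 1314
1191 + 1314 = 2505

MMDV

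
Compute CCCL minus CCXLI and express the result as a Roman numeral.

CCCL = 350
CCXLI = 241
350 - 241 = 109

CIX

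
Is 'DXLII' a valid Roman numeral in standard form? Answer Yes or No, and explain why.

'DXLII': Check the rules: uses only the symbols I, V, X, L, C, D, M; no symbol is repeated more than three times in a row; V, L and D each appear at most once; the only place a smaller symbol precedes a larger one is the allowed subtractive pair XL, the symbol right after such a pair (if any) is smaller than the pair's first symbol, and otherwise the values never increase from left to right. Value: D (500) + XL (40) + I (1) + I (1) = 542. So it is a valid standard Roman numeral.

Yes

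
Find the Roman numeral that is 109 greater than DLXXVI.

DLXXVI = 576
576 + 109 = 685

DCLXXXV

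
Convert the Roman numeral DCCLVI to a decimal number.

DCCLVI: D=500, C=100, C=100, L=50, V=5, I=1
500 + 100 + 100 + 50 + 5 + 1 = 756

756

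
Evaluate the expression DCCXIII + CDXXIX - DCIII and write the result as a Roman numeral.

DCCXIII = 713, CDXXIX = 429, DCIII = 603
713 + 429 = 1142
1142 - 603 = 539

DXXXIX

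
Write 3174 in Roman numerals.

Convert 3174 to Roman numerals:
  3174 contains 3×1000 (MMM)
  174 contains 1×100 (C)
  74 contains 1×50 (L)
  24 contains 2×10 (XX)
  4 contains 1×4 (IV)

MMMCLXXIV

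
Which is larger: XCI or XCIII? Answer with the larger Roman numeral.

XCI = 91
XCIII = 93
93 is larger

XCIII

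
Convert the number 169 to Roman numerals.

Convert 169 to Roman numerals:
  169 contains 1×100 (C)
  69 contains 1×50 (L)
  19 contains 1×10 (X)
  9 contains 1×9 (IX)

CLXIX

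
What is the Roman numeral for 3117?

Convert 3117 to Roman numerals:
  3117 contains 3×1000 (MMM)
  117 contains 1×100 (C)
  17 contains 1×10 (X)
  7 contains 1×5 (V)
  2 contains 2×1 (II)

MMMCXVII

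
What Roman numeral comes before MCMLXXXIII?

MCMLXXXIII = 1983, so the previous integer is 1983 - 1 = 1982

MCMLXXXII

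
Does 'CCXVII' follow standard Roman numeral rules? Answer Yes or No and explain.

'CCXVII': Check the rules: uses only the symbols I, V, X, L, C, D, M; no symbol is repeated more than three times in a row; V, L and D each appear at most once; no smaller symbol precedes a larger one (values never increase from left to right). Value: C (100) + C (100) + X (10) + V (5) + I (1) + I (1) = 217. So it is a valid standard Roman numeral.

Yes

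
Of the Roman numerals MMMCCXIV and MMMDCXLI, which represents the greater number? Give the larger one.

MMMCCXIV = 3214
MMMDCXLI = 3641
3641 is larger

MMMDCXLI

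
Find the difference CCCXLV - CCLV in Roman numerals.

CCCXLV = 345
CCLV = 255
345 - 255 = 90

XC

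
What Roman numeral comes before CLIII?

CLIII = 153, so the previous integer is 153 - 1 = 152

CLII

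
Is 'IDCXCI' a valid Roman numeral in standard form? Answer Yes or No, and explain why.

'IDCXCI': Invalid subtractive combination: ID

No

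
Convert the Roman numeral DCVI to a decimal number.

DCVI: D=500, C=100, V=5, I=1
500 + 100 + 5 + 1 = 606

606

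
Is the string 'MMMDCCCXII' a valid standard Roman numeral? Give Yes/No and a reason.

'MMMDCCCXII': Check the rules: uses only the symbols I, V, X, L, C, D, M; no symbol is repeated more than three times in a row; V, L and D each appear at most once; no smaller symbol precedes a larger one (values never increase from left to right). Value: M (1000) + M (1000) + M (1000) + D (500) + C (100) + C (100) + C (100) + X (10) + I (1) + I (1) = 3812. So it is a valid standard Roman numeral.

Yes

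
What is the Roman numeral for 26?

Convert 26 to Roman numerals:
  26 contains 2×10 (XX)
  6 contains 1×5 (V)
  1 contains 1×1 (I)

XXVI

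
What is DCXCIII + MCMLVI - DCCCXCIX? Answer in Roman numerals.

DCXCIII = 693, MCMLVI = 1956, DCCCXCIX = 899
693 + 1956 = 2649
2649 - 899 = 1750

MDCCL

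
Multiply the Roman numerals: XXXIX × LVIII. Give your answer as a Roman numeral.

XXXIX = 39
LVIII = 58
39 × 58 = 2262

MMCCLXII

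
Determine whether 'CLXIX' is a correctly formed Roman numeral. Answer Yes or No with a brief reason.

'CLXIX': Check the rules: uses only the symbols I, V, X, L, C, D, M; no symbol is repeated more than three times in a row; V, L and D each appear at most once; the only place a smaller symbol precedes a larger one is the allowed subtractive pair IX, the symbol right after such a pair (if any) is smaller than the pair's first symbol, and otherwise the values never increase from left to right. Value: C (100) + L (50) + X (10) + IX (9) = 169. So it is a valid standard Roman numeral.

Yes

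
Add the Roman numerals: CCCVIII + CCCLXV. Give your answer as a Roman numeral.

CCCVIII = 308
CCCLXV = 365
308 + 365 = 673

DCLXXIII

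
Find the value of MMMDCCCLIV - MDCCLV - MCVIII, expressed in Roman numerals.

MMMDCCCLIV = 3854, MDCCLV = 1755, MCVIII = 1108
3854 - 1755 = 2099
2099 - 1108 = 991

CMXCI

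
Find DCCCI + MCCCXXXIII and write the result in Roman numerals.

DCCCI = 801
MCCCXXXIII = 1333
801 + 1333 = 2134

MMCXXXIV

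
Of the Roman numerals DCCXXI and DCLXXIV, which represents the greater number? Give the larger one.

DCCXXI = 721
DCLXXIV = 674
721 is larger

DCCXXI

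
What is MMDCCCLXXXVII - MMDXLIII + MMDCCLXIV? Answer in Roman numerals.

MMDCCCLXXXVII = 2887, MMDXLIII = 2543, MMDCCLXIV = 2764
2887 - 2543 = 344
344 + 2764 = 3108

MMMCVIII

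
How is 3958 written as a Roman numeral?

Convert 3958 to Roman numerals:
  3958 contains 3×1000 (MMM)
  958 contains 1×900 (CM)
  58 contains 1×50 (L)
  8 contains 1×5 (V)
  3 contains 3×1 (III)

MMMCMLVIII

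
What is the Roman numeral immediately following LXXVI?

LXXVI = 76; next is 77

LXXVII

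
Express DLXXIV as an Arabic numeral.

DLXXIV: D=500, L=50, X=10, X=10, IV=4
500 + 50 + 10 + 10 + 4 = 574

574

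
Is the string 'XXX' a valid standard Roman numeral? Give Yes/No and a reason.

'XXX': Check the rules: uses only the symbols I, V, X, L, C, D, M; no symbol is repeated more than three times in a row; V, L and D each appear at most once; no smaller symbol precedes a larger one (values never increase from left to right). Value: X (10) + X (10) + X (10) = 30. So it is a valid standard Roman numeral.

Yes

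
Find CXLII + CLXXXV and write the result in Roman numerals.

CXLII = 142
CLXXXV = 185
142 + 185 = 327

CCCXXVII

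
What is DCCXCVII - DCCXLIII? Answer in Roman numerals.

DCCXCVII = 797
DCCXLIII = 743
797 - 743 = 54

LIV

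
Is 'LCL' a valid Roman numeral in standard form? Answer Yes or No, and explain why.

'LCL': L should not appear more than once

No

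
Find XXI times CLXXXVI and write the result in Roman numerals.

XXI = 21
CLXXXVI = 186
21 × 186 = 3906

MMMCMVI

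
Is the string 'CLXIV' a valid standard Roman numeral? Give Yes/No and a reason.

'CLXIV': Check the rules: uses only the symbols I, V, X, L, C, D, M; no symbol is repeated more than three times in a row; V, L and D each appear at most once; the only place a smaller symbol precedes a larger one is the allowed subtractive pair IV, the symbol right after such a pair (if any) is smaller than the pair's first symbol, and otherwise the values never increase from left to right. Value: C (100) + L (50) + X (10) + IV (4) = 164. So it is a valid standard Roman numeral.

Yes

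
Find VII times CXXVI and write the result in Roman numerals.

VII = 7
CXXVI = 126
7 × 126 = 882

DCCCLXXXII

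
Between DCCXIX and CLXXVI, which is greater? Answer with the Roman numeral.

DCCXIX = 719
CLXXVI = 176
719 is larger

DCCXIX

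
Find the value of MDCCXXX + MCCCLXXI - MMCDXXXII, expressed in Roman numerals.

MDCCXXX = 1730, MCCCLXXI = 1371, MMCDXXXII = 2432
1730 + 1371 = 3101
3101 - 2432 = 669

DCLXIX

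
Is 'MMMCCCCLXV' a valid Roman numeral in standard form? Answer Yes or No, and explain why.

'MMMCCCCLXV': More than 3 consecutive C's

No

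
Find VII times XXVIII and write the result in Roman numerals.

VII = 7
XXVIII = 28
7 × 28 = 196

CXCVI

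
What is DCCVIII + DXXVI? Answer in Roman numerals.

DCCVIII = 708
DXXVI = 526
708 + 526 = 1234

MCCXXXIV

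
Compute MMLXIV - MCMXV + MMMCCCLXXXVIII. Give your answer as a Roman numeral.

MMLXIV = 2064, MCMXV = 1915, MMMCCCLXXXVIII = 3388
2064 - 1915 = 149
149 + 3388 = 3537

MMMDXXXVII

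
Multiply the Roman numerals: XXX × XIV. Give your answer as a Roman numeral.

XXX = 30
XIV = 14
30 × 14 = 420

CDXX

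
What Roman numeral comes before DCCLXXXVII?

DCCLXXXVII = 787, so the previous integer is 787 - 1 = 786

DCCLXXXVI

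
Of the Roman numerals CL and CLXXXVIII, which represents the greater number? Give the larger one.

CL = 150
CLXXXVIII = 188
188 is larger

CLXXXVIII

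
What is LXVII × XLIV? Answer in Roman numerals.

LXVII = 67
XLIV = 44
67 × 44 = 2948

MMCMXLVIII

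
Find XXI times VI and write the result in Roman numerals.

XXI = 21
VI = 6
21 × 6 = 126

CXXVI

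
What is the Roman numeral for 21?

Convert 21 to Roman numerals:
  21 contains 2×10 (XX)
  1 contains 1×1 (I)

XXI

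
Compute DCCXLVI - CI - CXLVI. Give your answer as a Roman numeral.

DCCXLVI = 746, CI = 101, CXLVI = 146
746 - 101 = 645
645 - 146 = 499

CDXCIX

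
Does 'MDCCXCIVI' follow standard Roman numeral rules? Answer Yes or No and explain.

'MDCCXCIVI': I cannot come right after the subtractive pair IV: once I is subtracted in IV, the next symbol must be smaller than I

No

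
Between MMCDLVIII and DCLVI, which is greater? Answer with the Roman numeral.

MMCDLVIII = 2458
DCLVI = 656
2458 is larger

MMCDLVIII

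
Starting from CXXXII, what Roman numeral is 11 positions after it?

CXXXII = 132
132 + 11 = 143

CXLIII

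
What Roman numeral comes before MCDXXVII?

MCDXXVII = 1427; previous is 1426

MCDXXVI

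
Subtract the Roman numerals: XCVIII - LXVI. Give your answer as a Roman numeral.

XCVIII = 98
LXVI = 66
98 - 66 = 32

XXXII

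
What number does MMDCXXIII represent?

MMDCXXIII: M=1000, M=1000, D=500, C=100, X=10, X=10, I=1, I=1, I=1
1000 + 1000 + 500 + 100 + 10 + 10 + 1 + 1 + 1 = 2623

2623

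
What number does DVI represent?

DVI: D=500, V=5, I=1
500 + 5 + 1 = 506

506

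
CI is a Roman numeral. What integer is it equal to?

CI: C=100, I=1
100 + 1 = 101

101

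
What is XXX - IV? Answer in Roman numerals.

XXX = 30
IV = 4
30 - 4 = 26

XXVI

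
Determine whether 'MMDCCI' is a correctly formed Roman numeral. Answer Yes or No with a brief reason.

'MMDCCI': Check the rules: uses only the symbols I, V, X, L, C, D, M; no symbol is repeated more than three times in a row; V, L and D each appear at most once; no smaller symbol precedes a larger one (values never increase from left to right). Value: M (1000) + M (1000) + D (500) + C (100) + C (100) + I (1) = 2701. So it is a valid standard Roman numeral.

Yes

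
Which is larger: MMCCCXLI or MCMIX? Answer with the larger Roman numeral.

MMCCCXLI = 2341
MCMIX = 1909
2341 is larger

MMCCCXLI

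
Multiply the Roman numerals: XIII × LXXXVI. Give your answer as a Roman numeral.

XIII = 13
LXXXVI = 86
13 × 86 = 1118

MCXVIII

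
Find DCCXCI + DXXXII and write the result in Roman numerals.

DCCXCI = 791
DXXXII = 532
791 + 532 = 1323

MCCCXXIII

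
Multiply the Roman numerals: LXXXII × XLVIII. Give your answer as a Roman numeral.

LXXXII = 82
XLVIII = 48
82 × 48 = 3936

MMMCMXXXVI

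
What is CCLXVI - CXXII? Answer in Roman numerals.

CCLXVI = 266
CXXII = 122
266 - 122 = 144

CXLIV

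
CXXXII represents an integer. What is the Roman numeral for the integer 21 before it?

CXXXII = 132
132 - 21 = 111

CXI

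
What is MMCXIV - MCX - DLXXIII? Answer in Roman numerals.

MMCXIV = 2114, MCX = 1110, DLXXIII = 573
2114 - 1110 = 1004
1004 - 573 = 431

CDXXXI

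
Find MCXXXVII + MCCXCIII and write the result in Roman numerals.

MCXXXVII = 1137
MCCXCIII = 1293
1137 + 1293 = 2430

MMCDXXX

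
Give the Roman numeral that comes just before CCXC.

CCXC = 290, so the previous integer is 290 - 1 = 289

CCLXXXIX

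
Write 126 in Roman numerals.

Convert 126 to Roman numerals:
  126 contains 1×100 (C)
  26 contains 2×10 (XX)
  6 contains 1×5 (V)
  1 contains 1×1 (I)

CXXVI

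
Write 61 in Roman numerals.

Convert 61 to Roman numerals:
  61 contains 1×50 (L)
  11 contains 1×10 (X)
  1 contains 1×1 (I)

LXI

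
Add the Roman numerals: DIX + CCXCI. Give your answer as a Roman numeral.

DIX = 509
CCXCI = 291
509 + 291 = 800

DCCC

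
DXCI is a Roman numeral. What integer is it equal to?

DXCI: D=500, XC=90, I=1
500 + 90 + 1 = 591

591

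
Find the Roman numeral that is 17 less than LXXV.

LXXV = 75
75 - 17 = 58

LVIII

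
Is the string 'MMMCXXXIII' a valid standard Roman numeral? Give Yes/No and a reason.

'MMMCXXXIII': Check the rules: uses only the symbols I, V, X, L, C, D, M; no symbol is repeated more than three times in a row; V, L and D each appear at most once; no smaller symbol precedes a larger one (values never increase from left to right). Value: M (1000) + M (1000) + M (1000) + C (100) + X (10) + X (10) + X (10) + I (1) + I (1) + I (1) = 3133. So it is a valid standard Roman numeral.

Yes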